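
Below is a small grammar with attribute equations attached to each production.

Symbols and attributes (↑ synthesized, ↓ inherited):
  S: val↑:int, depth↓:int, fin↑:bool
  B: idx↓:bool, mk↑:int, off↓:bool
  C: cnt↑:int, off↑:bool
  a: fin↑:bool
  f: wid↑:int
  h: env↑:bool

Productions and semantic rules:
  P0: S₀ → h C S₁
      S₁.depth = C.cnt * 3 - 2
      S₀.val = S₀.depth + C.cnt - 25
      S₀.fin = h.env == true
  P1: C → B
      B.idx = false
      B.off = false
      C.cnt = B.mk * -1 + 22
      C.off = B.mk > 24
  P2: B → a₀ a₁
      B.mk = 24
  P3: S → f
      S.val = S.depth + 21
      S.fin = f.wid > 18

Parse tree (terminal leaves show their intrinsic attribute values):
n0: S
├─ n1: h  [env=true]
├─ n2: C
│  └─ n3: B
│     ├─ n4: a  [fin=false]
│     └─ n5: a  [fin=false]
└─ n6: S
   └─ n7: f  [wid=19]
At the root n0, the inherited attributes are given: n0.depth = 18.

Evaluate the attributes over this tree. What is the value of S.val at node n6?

1. n0.depth = 18  [given at root]
2. n1.env = true  [terminal]
3. n3.idx = false  [false]
4. n3.off = false  [false]
5. n4.fin = false  [terminal]
6. n5.fin = false  [terminal]
7. n3.mk = 24  [24]
8. n2.cnt = -2  [B.mk * -1 + 22]
9. n2.off = false  [B.mk > 24]
10. n6.depth = -8  [C.cnt * 3 - 2]
11. n7.wid = 19  [terminal]
12. n6.val = 13  [S.depth + 21]
13. n6.fin = true  [f.wid > 18]
14. n0.val = -9  [S₀.depth + C.cnt - 25]
15. n0.fin = true  [h.env == true]

13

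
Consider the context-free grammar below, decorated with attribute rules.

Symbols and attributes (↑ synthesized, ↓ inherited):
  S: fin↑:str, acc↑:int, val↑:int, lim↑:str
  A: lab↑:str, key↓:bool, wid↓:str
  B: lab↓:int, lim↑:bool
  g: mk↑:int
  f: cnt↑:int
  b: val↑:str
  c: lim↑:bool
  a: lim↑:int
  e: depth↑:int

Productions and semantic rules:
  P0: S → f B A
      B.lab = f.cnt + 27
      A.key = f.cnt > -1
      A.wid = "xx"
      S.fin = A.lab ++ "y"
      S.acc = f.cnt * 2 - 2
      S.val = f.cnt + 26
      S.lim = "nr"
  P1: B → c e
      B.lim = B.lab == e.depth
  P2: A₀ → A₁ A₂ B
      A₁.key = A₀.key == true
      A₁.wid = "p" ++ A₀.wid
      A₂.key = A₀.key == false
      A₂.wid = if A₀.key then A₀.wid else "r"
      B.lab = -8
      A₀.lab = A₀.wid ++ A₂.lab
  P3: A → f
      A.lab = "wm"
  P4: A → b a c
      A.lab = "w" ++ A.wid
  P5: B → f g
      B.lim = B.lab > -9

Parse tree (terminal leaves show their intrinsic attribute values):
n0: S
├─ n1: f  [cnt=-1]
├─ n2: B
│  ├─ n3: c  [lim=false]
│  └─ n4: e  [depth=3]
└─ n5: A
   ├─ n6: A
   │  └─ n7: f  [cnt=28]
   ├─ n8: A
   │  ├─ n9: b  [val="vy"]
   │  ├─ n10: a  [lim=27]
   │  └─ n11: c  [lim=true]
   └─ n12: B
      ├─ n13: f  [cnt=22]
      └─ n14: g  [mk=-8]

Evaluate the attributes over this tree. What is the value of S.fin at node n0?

1. n1.cnt = -1  [terminal]
2. n2.lab = 26  [f.cnt + 27]
3. n3.lim = false  [terminal]
4. n4.depth = 3  [terminal]
5. n2.lim = false  [B.lab == e.depth]
6. n5.key = false  [f.cnt > -1]
7. n5.wid = "xx"  ["xx"]
8. n6.key = false  [A₀.key == true]
9. n6.wid = "pxx"  ["p" ++ A₀.wid]
10. n7.cnt = 28  [terminal]
11. n6.lab = "wm"  ["wm"]
12. n8.key = true  [A₀.key == false]
13. n8.wid = "r"  [if A₀.key then A₀.wid else "r"]
14. n9.val = "vy"  [terminal]
15. n10.lim = 27  [terminal]
16. n11.lim = true  [terminal]
17. n8.lab = "wr"  ["w" ++ A.wid]
18. n12.lab = -8  [-8]
19. n13.cnt = 22  [terminal]
20. n14.mk = -8  [terminal]
21. n12.lim = true  [B.lab > -9]
22. n5.lab = "xxwr"  [A₀.wid ++ A₂.lab]
23. n0.fin = "xxwry"  [A.lab ++ "y"]
24. n0.acc = -4  [f.cnt * 2 - 2]
25. n0.val = 25  [f.cnt + 26]
26. n0.lim = "nr"  ["nr"]

"xxwry"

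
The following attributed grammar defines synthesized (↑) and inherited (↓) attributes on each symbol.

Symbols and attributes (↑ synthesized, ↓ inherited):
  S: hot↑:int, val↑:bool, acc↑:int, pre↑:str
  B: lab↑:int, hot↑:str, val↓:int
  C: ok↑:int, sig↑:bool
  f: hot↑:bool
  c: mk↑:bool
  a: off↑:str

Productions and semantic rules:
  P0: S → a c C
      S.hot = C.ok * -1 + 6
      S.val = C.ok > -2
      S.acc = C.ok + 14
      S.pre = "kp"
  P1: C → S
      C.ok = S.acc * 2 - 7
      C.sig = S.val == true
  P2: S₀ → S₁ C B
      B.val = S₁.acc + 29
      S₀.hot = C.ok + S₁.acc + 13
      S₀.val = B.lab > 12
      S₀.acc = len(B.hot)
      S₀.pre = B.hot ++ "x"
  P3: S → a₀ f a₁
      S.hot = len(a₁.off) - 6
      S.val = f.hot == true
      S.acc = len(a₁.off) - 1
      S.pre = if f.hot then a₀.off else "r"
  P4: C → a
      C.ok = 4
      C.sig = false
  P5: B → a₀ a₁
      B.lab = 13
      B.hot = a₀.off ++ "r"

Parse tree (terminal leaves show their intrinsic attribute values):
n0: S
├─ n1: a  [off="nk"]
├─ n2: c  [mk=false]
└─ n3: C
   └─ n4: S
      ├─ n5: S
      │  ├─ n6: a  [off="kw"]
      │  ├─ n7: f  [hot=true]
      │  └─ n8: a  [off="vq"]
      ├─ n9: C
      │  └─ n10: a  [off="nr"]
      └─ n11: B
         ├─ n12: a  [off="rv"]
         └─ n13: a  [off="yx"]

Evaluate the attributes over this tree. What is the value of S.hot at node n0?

1. n1.off = "nk"  [terminal]
2. n2.mk = false  [terminal]
3. n6.off = "kw"  [terminal]
4. n7.hot = true  [terminal]
5. n8.off = "vq"  [terminal]
6. n5.hot = -4  [len(a₁.off) - 6]
7. n5.val = true  [f.hot == true]
8. n5.acc = 1  [len(a₁.off) - 1]
9. n5.pre = "kw"  [if f.hot then a₀.off else "r"]
10. n10.off = "nr"  [terminal]
11. n9.ok = 4  [4]
12. n9.sig = false  [false]
13. n11.val = 30  [S₁.acc + 29]
14. n12.off = "rv"  [terminal]
15. n13.off = "yx"  [terminal]
16. n11.lab = 13  [13]
17. n11.hot = "rvr"  [a₀.off ++ "r"]
18. n4.hot = 18  [C.ok + S₁.acc + 13]
19. n4.val = true  [B.lab > 12]
20. n4.acc = 3  [len(B.hot)]
21. n4.pre = "rvrx"  [B.hot ++ "x"]
22. n3.ok = -1  [S.acc * 2 - 7]
23. n3.sig = true  [S.val == true]
24. n0.hot = 7  [C.ok * -1 + 6]
25. n0.val = true  [C.ok > -2]
26. n0.acc = 13  [C.ok + 14]
27. n0.pre = "kp"  ["kp"]

7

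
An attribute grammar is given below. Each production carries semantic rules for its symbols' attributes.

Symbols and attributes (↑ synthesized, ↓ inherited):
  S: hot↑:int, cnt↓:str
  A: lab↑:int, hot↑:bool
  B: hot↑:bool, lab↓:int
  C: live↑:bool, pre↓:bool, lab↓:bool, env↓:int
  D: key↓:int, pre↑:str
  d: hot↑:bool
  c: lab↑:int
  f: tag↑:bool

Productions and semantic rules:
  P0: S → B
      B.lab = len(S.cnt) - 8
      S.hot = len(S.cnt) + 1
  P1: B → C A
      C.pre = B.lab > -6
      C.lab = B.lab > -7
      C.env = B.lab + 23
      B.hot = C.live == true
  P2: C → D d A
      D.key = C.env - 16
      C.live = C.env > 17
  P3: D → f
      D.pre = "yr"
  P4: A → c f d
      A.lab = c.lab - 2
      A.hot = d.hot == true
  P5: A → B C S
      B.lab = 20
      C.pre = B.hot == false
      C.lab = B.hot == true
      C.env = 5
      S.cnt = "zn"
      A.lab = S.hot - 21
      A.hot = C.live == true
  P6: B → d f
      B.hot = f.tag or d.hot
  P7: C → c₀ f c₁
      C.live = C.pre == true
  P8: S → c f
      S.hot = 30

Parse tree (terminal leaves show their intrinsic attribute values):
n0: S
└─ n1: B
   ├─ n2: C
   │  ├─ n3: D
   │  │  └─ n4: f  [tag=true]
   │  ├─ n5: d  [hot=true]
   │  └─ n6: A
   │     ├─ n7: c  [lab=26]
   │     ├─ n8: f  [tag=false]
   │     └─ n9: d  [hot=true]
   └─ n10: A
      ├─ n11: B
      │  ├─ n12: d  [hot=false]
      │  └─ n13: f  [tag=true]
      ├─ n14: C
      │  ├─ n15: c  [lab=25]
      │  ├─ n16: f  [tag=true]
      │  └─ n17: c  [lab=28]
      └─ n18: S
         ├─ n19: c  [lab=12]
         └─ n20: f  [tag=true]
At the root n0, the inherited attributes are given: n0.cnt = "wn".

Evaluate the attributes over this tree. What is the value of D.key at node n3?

1. n0.cnt = "wn"  [given at root]
2. n1.lab = -6  [len(S.cnt) - 8]
3. n2.pre = false  [B.lab > -6]
4. n2.lab = true  [B.lab > -7]
5. n2.env = 17  [B.lab + 23]
6. n3.key = 1  [C.env - 16]
7. n4.tag = true  [terminal]
8. n3.pre = "yr"  ["yr"]
9. n5.hot = true  [terminal]
10. n7.lab = 26  [terminal]
11. n8.tag = false  [terminal]
12. n9.hot = true  [terminal]
13. n6.lab = 24  [c.lab - 2]
14. n6.hot = true  [d.hot == true]
15. n2.live = false  [C.env > 17]
16. n11.lab = 20  [20]
17. n12.hot = false  [terminal]
18. n13.tag = true  [terminal]
19. n11.hot = true  [f.tag or d.hot]
20. n14.pre = false  [B.hot == false]
21. n14.lab = true  [B.hot == true]
22. n14.env = 5  [5]
23. n15.lab = 25  [terminal]
24. n16.tag = true  [terminal]
25. n17.lab = 28  [terminal]
26. n14.live = false  [C.pre == true]
27. n18.cnt = "zn"  ["zn"]
28. n19.lab = 12  [terminal]
29. n20.tag = true  [terminal]
30. n18.hot = 30  [30]
31. n10.lab = 9  [S.hot - 21]
32. n10.hot = false  [C.live == true]
33. n1.hot = false  [C.live == true]
34. n0.hot = 3  [len(S.cnt) + 1]

1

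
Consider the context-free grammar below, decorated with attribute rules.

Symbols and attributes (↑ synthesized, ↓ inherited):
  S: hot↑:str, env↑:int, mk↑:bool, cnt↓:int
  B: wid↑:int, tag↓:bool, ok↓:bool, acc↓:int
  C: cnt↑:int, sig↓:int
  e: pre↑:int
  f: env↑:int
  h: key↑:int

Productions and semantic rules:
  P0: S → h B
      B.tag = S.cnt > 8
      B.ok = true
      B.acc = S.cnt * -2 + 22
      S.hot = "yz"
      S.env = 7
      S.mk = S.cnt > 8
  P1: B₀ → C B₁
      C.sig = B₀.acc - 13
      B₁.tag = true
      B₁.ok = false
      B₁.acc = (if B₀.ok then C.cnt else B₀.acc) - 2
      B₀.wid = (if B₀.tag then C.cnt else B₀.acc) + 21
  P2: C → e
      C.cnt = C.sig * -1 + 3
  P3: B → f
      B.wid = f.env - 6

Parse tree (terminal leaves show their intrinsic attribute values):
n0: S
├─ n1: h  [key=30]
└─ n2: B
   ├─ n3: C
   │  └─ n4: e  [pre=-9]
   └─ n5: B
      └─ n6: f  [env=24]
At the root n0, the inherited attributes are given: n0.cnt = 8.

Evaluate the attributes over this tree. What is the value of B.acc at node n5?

1. n0.cnt = 8  [given at root]
2. n1.key = 30  [terminal]
3. n2.tag = false  [S.cnt > 8]
4. n2.ok = true  [true]
5. n2.acc = 6  [S.cnt * -2 + 22]
6. n3.sig = -7  [B₀.acc - 13]
7. n4.pre = -9  [terminal]
8. n3.cnt = 10  [C.sig * -1 + 3]
9. n5.tag = true  [true]
10. n5.ok = false  [false]
11. n5.acc = 8  [(if B₀.ok then C.cnt else B₀.acc) - 2]
12. n6.env = 24  [terminal]
13. n5.wid = 18  [f.env - 6]
14. n2.wid = 27  [(if B₀.tag then C.cnt else B₀.acc) + 21]
15. n0.hot = "yz"  ["yz"]
16. n0.env = 7  [7]
17. n0.mk = false  [S.cnt > 8]

8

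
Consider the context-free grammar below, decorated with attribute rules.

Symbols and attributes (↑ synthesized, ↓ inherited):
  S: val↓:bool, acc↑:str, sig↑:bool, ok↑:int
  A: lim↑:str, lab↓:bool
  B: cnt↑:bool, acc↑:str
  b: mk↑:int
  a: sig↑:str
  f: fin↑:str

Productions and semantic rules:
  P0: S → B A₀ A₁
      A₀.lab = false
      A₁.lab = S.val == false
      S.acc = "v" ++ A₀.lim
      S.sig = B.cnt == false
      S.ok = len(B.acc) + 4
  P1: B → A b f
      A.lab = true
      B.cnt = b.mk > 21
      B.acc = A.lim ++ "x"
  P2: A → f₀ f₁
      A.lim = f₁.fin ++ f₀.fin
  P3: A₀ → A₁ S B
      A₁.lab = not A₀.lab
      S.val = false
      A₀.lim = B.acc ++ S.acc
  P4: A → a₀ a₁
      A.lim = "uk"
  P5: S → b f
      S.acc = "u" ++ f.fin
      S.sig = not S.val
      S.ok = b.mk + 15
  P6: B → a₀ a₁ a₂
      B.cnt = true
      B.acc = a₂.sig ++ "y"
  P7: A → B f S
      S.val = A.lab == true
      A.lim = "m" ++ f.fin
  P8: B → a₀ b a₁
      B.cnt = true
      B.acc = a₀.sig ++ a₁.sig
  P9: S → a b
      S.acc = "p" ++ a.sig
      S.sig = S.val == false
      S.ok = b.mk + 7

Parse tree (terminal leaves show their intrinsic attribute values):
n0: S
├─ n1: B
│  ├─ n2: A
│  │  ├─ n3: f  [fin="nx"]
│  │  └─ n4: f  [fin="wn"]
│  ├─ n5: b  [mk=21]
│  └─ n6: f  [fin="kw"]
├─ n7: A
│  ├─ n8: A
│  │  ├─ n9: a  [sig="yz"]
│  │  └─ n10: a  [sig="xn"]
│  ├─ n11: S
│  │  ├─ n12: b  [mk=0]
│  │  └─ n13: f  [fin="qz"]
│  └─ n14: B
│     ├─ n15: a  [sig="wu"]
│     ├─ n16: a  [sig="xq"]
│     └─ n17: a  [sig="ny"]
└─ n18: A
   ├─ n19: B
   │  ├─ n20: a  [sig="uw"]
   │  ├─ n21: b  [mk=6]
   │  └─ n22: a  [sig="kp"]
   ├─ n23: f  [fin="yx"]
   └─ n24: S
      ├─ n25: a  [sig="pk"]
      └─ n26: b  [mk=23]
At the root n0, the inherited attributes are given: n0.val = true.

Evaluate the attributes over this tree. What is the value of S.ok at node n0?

1. n0.val = true  [given at root]
2. n2.lab = true  [true]
3. n3.fin = "nx"  [terminal]
4. n4.fin = "wn"  [terminal]
5. n2.lim = "wnnx"  [f₁.fin ++ f₀.fin]
6. n5.mk = 21  [terminal]
7. n6.fin = "kw"  [terminal]
8. n1.cnt = false  [b.mk > 21]
9. n1.acc = "wnnxx"  [A.lim ++ "x"]
10. n7.lab = false  [false]
11. n8.lab = true  [not A₀.lab]
12. n9.sig = "yz"  [terminal]
13. n10.sig = "xn"  [terminal]
14. n8.lim = "uk"  ["uk"]
15. n11.val = false  [false]
16. n12.mk = 0  [terminal]
17. n13.fin = "qz"  [terminal]
18. n11.acc = "uqz"  ["u" ++ f.fin]
19. n11.sig = true  [not S.val]
20. n11.ok = 15  [b.mk + 15]
21. n15.sig = "wu"  [terminal]
22. n16.sig = "xq"  [terminal]
23. n17.sig = "ny"  [terminal]
24. n14.cnt = true  [true]
25. n14.acc = "nyy"  [a₂.sig ++ "y"]
26. n7.lim = "nyyuqz"  [B.acc ++ S.acc]
27. n18.lab = false  [S.val == false]
28. n20.sig = "uw"  [terminal]
29. n21.mk = 6  [terminal]
30. n22.sig = "kp"  [terminal]
31. n19.cnt = true  [true]
32. n19.acc = "uwkp"  [a₀.sig ++ a₁.sig]
33. n23.fin = "yx"  [terminal]
34. n24.val = false  [A.lab == true]
35. n25.sig = "pk"  [terminal]
36. n26.mk = 23  [terminal]
37. n24.acc = "ppk"  ["p" ++ a.sig]
38. n24.sig = true  [S.val == false]
39. n24.ok = 30  [b.mk + 7]
40. n18.lim = "myx"  ["m" ++ f.fin]
41. n0.acc = "vnyyuqz"  ["v" ++ A₀.lim]
42. n0.sig = true  [B.cnt == false]
43. n0.ok = 9  [len(B.acc) + 4]

9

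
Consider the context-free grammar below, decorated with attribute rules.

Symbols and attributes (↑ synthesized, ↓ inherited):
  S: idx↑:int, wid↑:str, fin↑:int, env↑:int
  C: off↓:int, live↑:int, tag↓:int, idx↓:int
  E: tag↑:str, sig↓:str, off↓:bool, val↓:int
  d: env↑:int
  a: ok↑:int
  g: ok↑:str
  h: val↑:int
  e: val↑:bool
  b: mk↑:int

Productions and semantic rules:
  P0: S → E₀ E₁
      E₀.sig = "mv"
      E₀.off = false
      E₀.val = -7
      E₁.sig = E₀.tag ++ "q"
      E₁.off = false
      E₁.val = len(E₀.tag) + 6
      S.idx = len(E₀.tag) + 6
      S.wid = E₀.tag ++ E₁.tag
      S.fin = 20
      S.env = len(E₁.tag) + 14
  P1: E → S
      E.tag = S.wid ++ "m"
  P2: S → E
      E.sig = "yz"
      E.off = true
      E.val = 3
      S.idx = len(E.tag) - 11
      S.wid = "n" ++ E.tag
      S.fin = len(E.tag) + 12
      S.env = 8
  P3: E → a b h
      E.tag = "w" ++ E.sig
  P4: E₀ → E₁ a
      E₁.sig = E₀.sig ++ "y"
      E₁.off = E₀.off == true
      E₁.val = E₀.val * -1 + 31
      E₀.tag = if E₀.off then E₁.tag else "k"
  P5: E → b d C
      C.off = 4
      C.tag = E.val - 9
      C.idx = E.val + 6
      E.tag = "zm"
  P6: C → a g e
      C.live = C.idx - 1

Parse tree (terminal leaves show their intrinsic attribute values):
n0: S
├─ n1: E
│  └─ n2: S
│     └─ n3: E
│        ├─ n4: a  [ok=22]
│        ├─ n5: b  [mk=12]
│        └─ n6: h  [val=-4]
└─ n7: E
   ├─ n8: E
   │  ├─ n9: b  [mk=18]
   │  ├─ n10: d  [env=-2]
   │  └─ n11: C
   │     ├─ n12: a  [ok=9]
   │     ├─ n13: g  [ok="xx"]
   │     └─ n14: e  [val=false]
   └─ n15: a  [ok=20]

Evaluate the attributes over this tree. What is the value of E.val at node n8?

1. n1.sig = "mv"  ["mv"]
2. n1.off = false  [false]
3. n1.val = -7  [-7]
4. n3.sig = "yz"  ["yz"]
5. n3.off = true  [true]
6. n3.val = 3  [3]
7. n4.ok = 22  [terminal]
8. n5.mk = 12  [terminal]
9. n6.val = -4  [terminal]
10. n3.tag = "wyz"  ["w" ++ E.sig]
11. n2.idx = -8  [len(E.tag) - 11]
12. n2.wid = "nwyz"  ["n" ++ E.tag]
13. n2.fin = 15  [len(E.tag) + 12]
14. n2.env = 8  [8]
15. n1.tag = "nwyzm"  [S.wid ++ "m"]
16. n7.sig = "nwyzmq"  [E₀.tag ++ "q"]
17. n7.off = false  [false]
18. n7.val = 11  [len(E₀.tag) + 6]
19. n8.sig = "nwyzmqy"  [E₀.sig ++ "y"]
20. n8.off = false  [E₀.off == true]
21. n8.val = 20  [E₀.val * -1 + 31]
22. n9.mk = 18  [terminal]
23. n10.env = -2  [terminal]
24. n11.off = 4  [4]
25. n11.tag = 11  [E.val - 9]
26. n11.idx = 26  [E.val + 6]
27. n12.ok = 9  [terminal]
28. n13.ok = "xx"  [terminal]
29. n14.val = false  [terminal]
30. n11.live = 25  [C.idx - 1]
31. n8.tag = "zm"  ["zm"]
32. n15.ok = 20  [terminal]
33. n7.tag = "k"  [if E₀.off then E₁.tag else "k"]
34. n0.idx = 11  [len(E₀.tag) + 6]
35. n0.wid = "nwyzmk"  [E₀.tag ++ E₁.tag]
36. n0.fin = 20  [20]
37. n0.env = 15  [len(E₁.tag) + 14]

20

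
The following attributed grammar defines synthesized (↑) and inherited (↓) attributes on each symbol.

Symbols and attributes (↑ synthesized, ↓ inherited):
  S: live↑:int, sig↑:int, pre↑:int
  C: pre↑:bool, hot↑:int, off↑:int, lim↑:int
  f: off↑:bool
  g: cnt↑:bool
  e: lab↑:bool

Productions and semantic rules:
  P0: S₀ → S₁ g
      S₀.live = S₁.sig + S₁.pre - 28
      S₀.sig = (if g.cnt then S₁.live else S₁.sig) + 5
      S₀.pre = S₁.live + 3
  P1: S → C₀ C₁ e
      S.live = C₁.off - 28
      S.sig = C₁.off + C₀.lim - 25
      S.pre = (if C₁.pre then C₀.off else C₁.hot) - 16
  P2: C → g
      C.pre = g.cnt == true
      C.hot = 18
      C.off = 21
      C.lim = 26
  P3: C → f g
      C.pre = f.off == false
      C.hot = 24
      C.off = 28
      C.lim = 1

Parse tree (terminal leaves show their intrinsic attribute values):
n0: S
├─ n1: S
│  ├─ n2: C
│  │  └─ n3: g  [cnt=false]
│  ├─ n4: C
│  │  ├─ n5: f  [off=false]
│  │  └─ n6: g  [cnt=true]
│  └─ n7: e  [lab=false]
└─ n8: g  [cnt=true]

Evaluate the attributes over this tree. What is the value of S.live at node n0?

6

1. n3.cnt = false  [terminal]
2. n2.pre = false  [g.cnt == true]
3. n2.hot = 18  [18]
4. n2.off = 21  [21]
5. n2.lim = 26  [26]
6. n5.off = false  [terminal]
7. n6.cnt = true  [terminal]
8. n4.pre = true  [f.off == false]
9. n4.hot = 24  [24]
10. n4.off = 28  [28]
11. n4.lim = 1  [1]
12. n7.lab = false  [terminal]
13. n1.live = 0  [C₁.off - 28]
14. n1.sig = 29  [C₁.off + C₀.lim - 25]
15. n1.pre = 5  [(if C₁.pre then C₀.off else C₁.hot) - 16]
16. n8.cnt = true  [terminal]
17. n0.live = 6  [S₁.sig + S₁.pre - 28]
18. n0.sig = 5  [(if g.cnt then S₁.live else S₁.sig) + 5]
19. n0.pre = 3  [S₁.live + 3]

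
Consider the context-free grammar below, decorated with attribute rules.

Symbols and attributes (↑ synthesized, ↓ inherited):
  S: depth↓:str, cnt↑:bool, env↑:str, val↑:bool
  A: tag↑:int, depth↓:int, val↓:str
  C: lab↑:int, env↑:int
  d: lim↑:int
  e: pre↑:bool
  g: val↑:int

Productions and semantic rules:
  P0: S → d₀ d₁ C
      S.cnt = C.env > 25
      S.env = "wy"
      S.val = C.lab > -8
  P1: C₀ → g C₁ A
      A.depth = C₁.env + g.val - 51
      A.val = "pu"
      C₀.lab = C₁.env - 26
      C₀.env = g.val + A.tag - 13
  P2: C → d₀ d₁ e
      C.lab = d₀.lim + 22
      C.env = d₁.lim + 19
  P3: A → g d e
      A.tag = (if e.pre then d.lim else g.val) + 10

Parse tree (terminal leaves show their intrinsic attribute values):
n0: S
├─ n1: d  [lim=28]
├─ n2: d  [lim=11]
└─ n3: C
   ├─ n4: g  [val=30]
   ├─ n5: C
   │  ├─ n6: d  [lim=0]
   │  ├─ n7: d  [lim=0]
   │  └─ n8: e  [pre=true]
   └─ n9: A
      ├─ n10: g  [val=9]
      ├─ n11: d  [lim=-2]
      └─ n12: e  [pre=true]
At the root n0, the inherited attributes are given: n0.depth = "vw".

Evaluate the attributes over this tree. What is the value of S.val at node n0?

1. n0.depth = "vw"  [given at root]
2. n1.lim = 28  [terminal]
3. n2.lim = 11  [terminal]
4. n4.val = 30  [terminal]
5. n6.lim = 0  [terminal]
6. n7.lim = 0  [terminal]
7. n8.pre = true  [terminal]
8. n5.lab = 22  [d₀.lim + 22]
9. n5.env = 19  [d₁.lim + 19]
10. n9.depth = -2  [C₁.env + g.val - 51]
11. n9.val = "pu"  ["pu"]
12. n10.val = 9  [terminal]
13. n11.lim = -2  [terminal]
14. n12.pre = true  [terminal]
15. n9.tag = 8  [(if e.pre then d.lim else g.val) + 10]
16. n3.lab = -7  [C₁.env - 26]
17. n3.env = 25  [g.val + A.tag - 13]
18. n0.cnt = false  [C.env > 25]
19. n0.env = "wy"  ["wy"]
20. n0.val = true  [C.lab > -8]

true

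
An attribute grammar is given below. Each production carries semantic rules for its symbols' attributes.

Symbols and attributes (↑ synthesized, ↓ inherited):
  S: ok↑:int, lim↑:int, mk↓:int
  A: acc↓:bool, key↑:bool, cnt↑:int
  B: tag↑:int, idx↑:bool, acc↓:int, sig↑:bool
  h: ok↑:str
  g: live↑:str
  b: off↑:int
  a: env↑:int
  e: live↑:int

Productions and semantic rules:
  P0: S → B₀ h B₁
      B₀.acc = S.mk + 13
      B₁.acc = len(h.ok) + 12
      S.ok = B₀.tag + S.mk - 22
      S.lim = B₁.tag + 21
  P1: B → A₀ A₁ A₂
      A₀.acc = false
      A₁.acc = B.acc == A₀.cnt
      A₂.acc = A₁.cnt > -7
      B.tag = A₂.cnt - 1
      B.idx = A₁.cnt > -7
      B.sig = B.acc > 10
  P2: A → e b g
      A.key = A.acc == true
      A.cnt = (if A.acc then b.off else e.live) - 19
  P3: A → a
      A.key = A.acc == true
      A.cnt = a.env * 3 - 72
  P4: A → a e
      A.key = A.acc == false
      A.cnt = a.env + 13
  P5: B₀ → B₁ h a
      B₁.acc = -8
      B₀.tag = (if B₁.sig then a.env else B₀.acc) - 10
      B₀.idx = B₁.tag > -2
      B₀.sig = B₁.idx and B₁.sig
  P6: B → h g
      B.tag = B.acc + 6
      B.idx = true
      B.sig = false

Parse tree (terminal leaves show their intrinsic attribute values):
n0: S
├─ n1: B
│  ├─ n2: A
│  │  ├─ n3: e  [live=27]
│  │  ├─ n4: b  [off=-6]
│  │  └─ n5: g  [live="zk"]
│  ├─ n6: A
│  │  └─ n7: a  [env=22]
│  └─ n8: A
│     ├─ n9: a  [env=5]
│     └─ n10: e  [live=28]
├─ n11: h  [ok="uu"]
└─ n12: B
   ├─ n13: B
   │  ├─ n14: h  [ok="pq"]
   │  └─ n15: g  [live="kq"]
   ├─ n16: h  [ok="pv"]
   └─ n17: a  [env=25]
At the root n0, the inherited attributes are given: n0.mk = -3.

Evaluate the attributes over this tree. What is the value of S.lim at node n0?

1. n0.mk = -3  [given at root]
2. n1.acc = 10  [S.mk + 13]
3. n2.acc = false  [false]
4. n3.live = 27  [terminal]
5. n4.off = -6  [terminal]
6. n5.live = "zk"  [terminal]
7. n2.key = false  [A.acc == true]
8. n2.cnt = 8  [(if A.acc then b.off else e.live) - 19]
9. n6.acc = false  [B.acc == A₀.cnt]
10. n7.env = 22  [terminal]
11. n6.key = false  [A.acc == true]
12. n6.cnt = -6  [a.env * 3 - 72]
13. n8.acc = true  [A₁.cnt > -7]
14. n9.env = 5  [terminal]
15. n10.live = 28  [terminal]
16. n8.key = false  [A.acc == false]
17. n8.cnt = 18  [a.env + 13]
18. n1.tag = 17  [A₂.cnt - 1]
19. n1.idx = true  [A₁.cnt > -7]
20. n1.sig = false  [B.acc > 10]
21. n11.ok = "uu"  [terminal]
22. n12.acc = 14  [len(h.ok) + 12]
23. n13.acc = -8  [-8]
24. n14.ok = "pq"  [terminal]
25. n15.live = "kq"  [terminal]
26. n13.tag = -2  [B.acc + 6]
27. n13.idx = true  [true]
28. n13.sig = false  [false]
29. n16.ok = "pv"  [terminal]
30. n17.env = 25  [terminal]
31. n12.tag = 4  [(if B₁.sig then a.env else B₀.acc) - 10]
32. n12.idx = false  [B₁.tag > -2]
33. n12.sig = false  [B₁.idx and B₁.sig]
34. n0.ok = -8  [B₀.tag + S.mk - 22]
35. n0.lim = 25  [B₁.tag + 21]

25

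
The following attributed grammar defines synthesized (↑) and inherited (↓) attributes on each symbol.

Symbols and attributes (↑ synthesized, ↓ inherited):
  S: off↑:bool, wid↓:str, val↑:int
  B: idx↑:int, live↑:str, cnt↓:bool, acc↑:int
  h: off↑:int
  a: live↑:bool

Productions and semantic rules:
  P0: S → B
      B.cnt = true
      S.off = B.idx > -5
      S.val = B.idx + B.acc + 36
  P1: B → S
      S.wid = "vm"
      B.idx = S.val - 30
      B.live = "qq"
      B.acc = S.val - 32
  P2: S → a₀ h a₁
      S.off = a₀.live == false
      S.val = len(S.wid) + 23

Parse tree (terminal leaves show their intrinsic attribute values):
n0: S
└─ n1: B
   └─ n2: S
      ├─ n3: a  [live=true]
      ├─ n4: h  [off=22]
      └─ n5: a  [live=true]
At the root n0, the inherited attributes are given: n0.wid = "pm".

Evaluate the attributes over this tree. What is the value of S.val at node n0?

24

1. n0.wid = "pm"  [given at root]
2. n1.cnt = true  [true]
3. n2.wid = "vm"  ["vm"]
4. n3.live = true  [terminal]
5. n4.off = 22  [terminal]
6. n5.live = true  [terminal]
7. n2.off = false  [a₀.live == false]
8. n2.val = 25  [len(S.wid) + 23]
9. n1.idx = -5  [S.val - 30]
10. n1.live = "qq"  ["qq"]
11. n1.acc = -7  [S.val - 32]
12. n0.off = false  [B.idx > -5]
13. n0.val = 24  [B.idx + B.acc + 36]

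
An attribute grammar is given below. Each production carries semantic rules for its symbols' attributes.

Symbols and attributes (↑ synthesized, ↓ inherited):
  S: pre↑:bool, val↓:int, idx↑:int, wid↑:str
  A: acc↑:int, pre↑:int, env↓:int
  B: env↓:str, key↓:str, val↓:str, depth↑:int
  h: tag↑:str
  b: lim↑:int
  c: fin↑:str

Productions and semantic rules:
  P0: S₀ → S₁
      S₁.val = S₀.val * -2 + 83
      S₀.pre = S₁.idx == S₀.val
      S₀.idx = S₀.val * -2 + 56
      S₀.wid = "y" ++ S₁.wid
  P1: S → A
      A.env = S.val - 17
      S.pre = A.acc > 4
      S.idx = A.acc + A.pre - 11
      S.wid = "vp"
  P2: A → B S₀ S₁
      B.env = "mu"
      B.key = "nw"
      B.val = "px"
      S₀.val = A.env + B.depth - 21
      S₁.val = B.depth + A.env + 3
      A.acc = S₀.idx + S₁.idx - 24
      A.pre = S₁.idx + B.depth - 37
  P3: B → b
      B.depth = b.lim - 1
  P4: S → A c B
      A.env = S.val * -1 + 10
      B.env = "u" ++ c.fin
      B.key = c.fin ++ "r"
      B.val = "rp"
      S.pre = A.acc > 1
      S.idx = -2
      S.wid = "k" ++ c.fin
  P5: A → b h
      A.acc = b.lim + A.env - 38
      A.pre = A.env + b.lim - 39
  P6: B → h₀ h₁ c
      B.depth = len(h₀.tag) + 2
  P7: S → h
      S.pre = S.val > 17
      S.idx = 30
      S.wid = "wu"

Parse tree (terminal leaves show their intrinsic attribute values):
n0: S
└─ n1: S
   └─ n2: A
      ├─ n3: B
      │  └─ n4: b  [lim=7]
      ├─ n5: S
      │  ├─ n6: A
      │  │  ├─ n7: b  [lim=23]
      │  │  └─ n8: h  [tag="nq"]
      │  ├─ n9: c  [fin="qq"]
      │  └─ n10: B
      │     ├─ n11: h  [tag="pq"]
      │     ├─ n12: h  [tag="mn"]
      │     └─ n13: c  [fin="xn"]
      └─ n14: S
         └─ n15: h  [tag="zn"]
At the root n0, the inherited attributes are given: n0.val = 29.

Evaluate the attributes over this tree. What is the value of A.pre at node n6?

1

1. n0.val = 29  [given at root]
2. n1.val = 25  [S₀.val * -2 + 83]
3. n2.env = 8  [S.val - 17]
4. n3.env = "mu"  ["mu"]
5. n3.key = "nw"  ["nw"]
6. n3.val = "px"  ["px"]
7. n4.lim = 7  [terminal]
8. n3.depth = 6  [b.lim - 1]
9. n5.val = -7  [A.env + B.depth - 21]
10. n6.env = 17  [S.val * -1 + 10]
11. n7.lim = 23  [terminal]
12. n8.tag = "nq"  [terminal]
13. n6.acc = 2  [b.lim + A.env - 38]
14. n6.pre = 1  [A.env + b.lim - 39]
15. n9.fin = "qq"  [terminal]
16. n10.env = "uqq"  ["u" ++ c.fin]
17. n10.key = "qqr"  [c.fin ++ "r"]
18. n10.val = "rp"  ["rp"]
19. n11.tag = "pq"  [terminal]
20. n12.tag = "mn"  [terminal]
21. n13.fin = "xn"  [terminal]
22. n10.depth = 4  [len(h₀.tag) + 2]
23. n5.pre = true  [A.acc > 1]
24. n5.idx = -2  [-2]
25. n5.wid = "kqq"  ["k" ++ c.fin]
26. n14.val = 17  [B.depth + A.env + 3]
27. n15.tag = "zn"  [terminal]
28. n14.pre = false  [S.val > 17]
29. n14.idx = 30  [30]
30. n14.wid = "wu"  ["wu"]
31. n2.acc = 4  [S₀.idx + S₁.idx - 24]
32. n2.pre = -1  [S₁.idx + B.depth - 37]
33. n1.pre = false  [A.acc > 4]
34. n1.idx = -8  [A.acc + A.pre - 11]
35. n1.wid = "vp"  ["vp"]
36. n0.pre = false  [S₁.idx == S₀.val]
37. n0.idx = -2  [S₀.val * -2 + 56]
38. n0.wid = "yvp"  ["y" ++ S₁.wid]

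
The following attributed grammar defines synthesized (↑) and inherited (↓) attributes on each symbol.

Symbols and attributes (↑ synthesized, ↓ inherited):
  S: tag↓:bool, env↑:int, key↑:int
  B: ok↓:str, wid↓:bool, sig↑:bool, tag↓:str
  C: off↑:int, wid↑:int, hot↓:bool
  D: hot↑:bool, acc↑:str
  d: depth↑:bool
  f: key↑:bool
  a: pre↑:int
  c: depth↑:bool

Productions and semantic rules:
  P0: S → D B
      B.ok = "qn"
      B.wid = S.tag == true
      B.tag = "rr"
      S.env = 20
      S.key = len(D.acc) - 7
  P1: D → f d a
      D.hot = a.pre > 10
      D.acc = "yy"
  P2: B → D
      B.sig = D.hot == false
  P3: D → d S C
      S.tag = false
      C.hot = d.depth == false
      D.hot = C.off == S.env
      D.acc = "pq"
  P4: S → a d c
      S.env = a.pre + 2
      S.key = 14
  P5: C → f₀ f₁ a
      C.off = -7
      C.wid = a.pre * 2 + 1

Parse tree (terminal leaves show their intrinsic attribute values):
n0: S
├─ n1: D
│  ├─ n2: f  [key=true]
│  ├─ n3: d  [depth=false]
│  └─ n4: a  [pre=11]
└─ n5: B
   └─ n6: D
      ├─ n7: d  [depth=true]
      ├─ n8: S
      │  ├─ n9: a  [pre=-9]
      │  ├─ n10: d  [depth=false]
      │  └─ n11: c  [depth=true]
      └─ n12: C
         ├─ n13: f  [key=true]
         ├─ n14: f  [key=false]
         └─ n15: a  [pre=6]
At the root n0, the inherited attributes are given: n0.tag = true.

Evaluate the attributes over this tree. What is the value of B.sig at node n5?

false

1. n0.tag = true  [given at root]
2. n2.key = true  [terminal]
3. n3.depth = false  [terminal]
4. n4.pre = 11  [terminal]
5. n1.hot = true  [a.pre > 10]
6. n1.acc = "yy"  ["yy"]
7. n5.ok = "qn"  ["qn"]
8. n5.wid = true  [S.tag == true]
9. n5.tag = "rr"  ["rr"]
10. n7.depth = true  [terminal]
11. n8.tag = false  [false]
12. n9.pre = -9  [terminal]
13. n10.depth = false  [terminal]
14. n11.depth = true  [terminal]
15. n8.env = -7  [a.pre + 2]
16. n8.key = 14  [14]
17. n12.hot = false  [d.depth == false]
18. n13.key = true  [terminal]
19. n14.key = false  [terminal]
20. n15.pre = 6  [terminal]
21. n12.off = -7  [-7]
22. n12.wid = 13  [a.pre * 2 + 1]
23. n6.hot = true  [C.off == S.env]
24. n6.acc = "pq"  ["pq"]
25. n5.sig = false  [D.hot == false]
26. n0.env = 20  [20]
27. n0.key = -5  [len(D.acc) - 7]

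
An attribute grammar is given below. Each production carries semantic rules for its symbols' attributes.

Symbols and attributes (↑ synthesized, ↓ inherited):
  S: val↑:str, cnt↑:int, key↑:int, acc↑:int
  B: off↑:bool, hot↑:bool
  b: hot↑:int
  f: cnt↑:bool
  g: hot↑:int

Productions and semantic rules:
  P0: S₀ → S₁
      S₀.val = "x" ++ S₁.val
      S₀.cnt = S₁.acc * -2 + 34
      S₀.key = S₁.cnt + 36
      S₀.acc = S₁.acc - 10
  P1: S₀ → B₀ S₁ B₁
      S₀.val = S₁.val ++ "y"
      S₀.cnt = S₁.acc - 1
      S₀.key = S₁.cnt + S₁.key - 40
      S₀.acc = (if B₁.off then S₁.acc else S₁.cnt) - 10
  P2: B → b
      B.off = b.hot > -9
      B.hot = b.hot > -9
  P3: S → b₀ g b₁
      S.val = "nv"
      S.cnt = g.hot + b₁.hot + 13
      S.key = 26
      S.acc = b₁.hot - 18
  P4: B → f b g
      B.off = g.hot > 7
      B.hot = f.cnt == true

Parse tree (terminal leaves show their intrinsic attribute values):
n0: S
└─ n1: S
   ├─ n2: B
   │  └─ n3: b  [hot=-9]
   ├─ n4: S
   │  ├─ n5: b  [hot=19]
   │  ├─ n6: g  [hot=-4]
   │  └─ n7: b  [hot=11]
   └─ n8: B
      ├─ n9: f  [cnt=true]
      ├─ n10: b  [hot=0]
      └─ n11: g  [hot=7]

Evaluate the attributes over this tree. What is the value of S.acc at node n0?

1. n3.hot = -9  [terminal]
2. n2.off = false  [b.hot > -9]
3. n2.hot = false  [b.hot > -9]
4. n5.hot = 19  [terminal]
5. n6.hot = -4  [terminal]
6. n7.hot = 11  [terminal]
7. n4.val = "nv"  ["nv"]
8. n4.cnt = 20  [g.hot + b₁.hot + 13]
9. n4.key = 26  [26]
10. n4.acc = -7  [b₁.hot - 18]
11. n9.cnt = true  [terminal]
12. n10.hot = 0  [terminal]
13. n11.hot = 7  [terminal]
14. n8.off = false  [g.hot > 7]
15. n8.hot = true  [f.cnt == true]
16. n1.val = "nvy"  [S₁.val ++ "y"]
17. n1.cnt = -8  [S₁.acc - 1]
18. n1.key = 6  [S₁.cnt + S₁.key - 40]
19. n1.acc = 10  [(if B₁.off then S₁.acc else S₁.cnt) - 10]
20. n0.val = "xnvy"  ["x" ++ S₁.val]
21. n0.cnt = 14  [S₁.acc * -2 + 34]
22. n0.key = 28  [S₁.cnt + 36]
23. n0.acc = 0  [S₁.acc - 10]

0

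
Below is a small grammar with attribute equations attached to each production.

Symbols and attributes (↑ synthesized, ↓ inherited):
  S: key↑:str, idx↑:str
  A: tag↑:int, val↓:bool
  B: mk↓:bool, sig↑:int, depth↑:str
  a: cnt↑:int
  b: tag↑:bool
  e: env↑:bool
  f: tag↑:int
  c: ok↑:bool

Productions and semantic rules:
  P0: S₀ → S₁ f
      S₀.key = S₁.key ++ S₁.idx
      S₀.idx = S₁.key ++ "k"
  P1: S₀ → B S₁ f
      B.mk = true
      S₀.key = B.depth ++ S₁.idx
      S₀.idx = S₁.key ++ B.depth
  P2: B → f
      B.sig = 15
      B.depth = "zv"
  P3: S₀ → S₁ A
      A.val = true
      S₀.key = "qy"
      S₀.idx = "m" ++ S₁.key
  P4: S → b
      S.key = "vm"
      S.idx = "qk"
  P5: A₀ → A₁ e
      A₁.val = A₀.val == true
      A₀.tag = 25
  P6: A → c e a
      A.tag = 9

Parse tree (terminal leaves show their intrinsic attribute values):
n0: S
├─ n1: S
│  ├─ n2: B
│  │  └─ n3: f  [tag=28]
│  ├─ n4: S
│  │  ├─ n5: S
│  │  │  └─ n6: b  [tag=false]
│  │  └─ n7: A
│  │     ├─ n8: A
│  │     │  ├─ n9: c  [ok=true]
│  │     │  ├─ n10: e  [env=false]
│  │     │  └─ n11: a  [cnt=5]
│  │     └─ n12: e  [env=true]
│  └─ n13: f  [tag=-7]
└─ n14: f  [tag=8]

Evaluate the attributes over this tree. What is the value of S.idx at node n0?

1. n2.mk = true  [true]
2. n3.tag = 28  [terminal]
3. n2.sig = 15  [15]
4. n2.depth = "zv"  ["zv"]
5. n6.tag = false  [terminal]
6. n5.key = "vm"  ["vm"]
7. n5.idx = "qk"  ["qk"]
8. n7.val = true  [true]
9. n8.val = true  [A₀.val == true]
10. n9.ok = true  [terminal]
11. n10.env = false  [terminal]
12. n11.cnt = 5  [terminal]
13. n8.tag = 9  [9]
14. n12.env = true  [terminal]
15. n7.tag = 25  [25]
16. n4.key = "qy"  ["qy"]
17. n4.idx = "mvm"  ["m" ++ S₁.key]
18. n13.tag = -7  [terminal]
19. n1.key = "zvmvm"  [B.depth ++ S₁.idx]
20. n1.idx = "qyzv"  [S₁.key ++ B.depth]
21. n14.tag = 8  [terminal]
22. n0.key = "zvmvmqyzv"  [S₁.key ++ S₁.idx]
23. n0.idx = "zvmvmk"  [S₁.key ++ "k"]

"zvmvmk"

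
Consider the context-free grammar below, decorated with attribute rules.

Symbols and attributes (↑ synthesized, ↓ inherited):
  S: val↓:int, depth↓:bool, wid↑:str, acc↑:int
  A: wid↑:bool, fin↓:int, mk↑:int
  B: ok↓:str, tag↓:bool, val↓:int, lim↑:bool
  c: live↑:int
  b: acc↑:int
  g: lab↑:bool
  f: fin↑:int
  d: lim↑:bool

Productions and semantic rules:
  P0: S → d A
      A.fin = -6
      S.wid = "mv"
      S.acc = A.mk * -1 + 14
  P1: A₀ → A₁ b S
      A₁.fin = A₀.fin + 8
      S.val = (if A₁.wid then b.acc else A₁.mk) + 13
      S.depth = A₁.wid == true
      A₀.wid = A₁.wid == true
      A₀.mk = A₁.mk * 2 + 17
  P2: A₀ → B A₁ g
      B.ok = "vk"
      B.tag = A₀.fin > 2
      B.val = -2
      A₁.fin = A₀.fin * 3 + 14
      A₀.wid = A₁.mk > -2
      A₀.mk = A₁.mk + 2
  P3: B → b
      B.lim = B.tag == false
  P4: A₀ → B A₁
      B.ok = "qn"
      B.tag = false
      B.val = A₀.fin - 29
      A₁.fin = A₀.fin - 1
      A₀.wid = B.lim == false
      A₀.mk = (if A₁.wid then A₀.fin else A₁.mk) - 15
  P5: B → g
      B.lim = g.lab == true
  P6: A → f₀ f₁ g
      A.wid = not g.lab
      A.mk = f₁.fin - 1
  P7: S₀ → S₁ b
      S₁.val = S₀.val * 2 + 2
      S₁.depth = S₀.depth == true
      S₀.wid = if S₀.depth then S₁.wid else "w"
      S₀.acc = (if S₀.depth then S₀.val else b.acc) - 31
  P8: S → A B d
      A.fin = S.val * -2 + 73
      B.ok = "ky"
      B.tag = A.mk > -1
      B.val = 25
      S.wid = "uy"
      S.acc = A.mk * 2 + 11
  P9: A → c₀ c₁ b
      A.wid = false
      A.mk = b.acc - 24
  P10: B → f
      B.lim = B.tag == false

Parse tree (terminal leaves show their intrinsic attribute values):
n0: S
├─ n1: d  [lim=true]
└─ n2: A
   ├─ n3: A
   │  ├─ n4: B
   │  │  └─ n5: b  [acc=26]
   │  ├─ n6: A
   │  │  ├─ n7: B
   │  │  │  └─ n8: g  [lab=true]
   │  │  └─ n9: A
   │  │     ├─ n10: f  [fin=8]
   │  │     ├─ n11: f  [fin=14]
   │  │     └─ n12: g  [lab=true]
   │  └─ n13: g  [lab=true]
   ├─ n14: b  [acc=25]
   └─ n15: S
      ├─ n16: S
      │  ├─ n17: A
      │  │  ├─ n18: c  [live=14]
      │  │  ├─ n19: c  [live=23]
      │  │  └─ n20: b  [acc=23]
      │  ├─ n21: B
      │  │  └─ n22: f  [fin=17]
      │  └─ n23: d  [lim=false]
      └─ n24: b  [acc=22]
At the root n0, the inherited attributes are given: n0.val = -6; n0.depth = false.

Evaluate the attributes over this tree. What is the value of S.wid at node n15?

"w"

1. n0.val = -6  [given at root]
2. n0.depth = false  [given at root]
3. n1.lim = true  [terminal]
4. n2.fin = -6  [-6]
5. n3.fin = 2  [A₀.fin + 8]
6. n4.ok = "vk"  ["vk"]
7. n4.tag = false  [A₀.fin > 2]
8. n4.val = -2  [-2]
9. n5.acc = 26  [terminal]
10. n4.lim = true  [B.tag == false]
11. n6.fin = 20  [A₀.fin * 3 + 14]
12. n7.ok = "qn"  ["qn"]
13. n7.tag = false  [false]
14. n7.val = -9  [A₀.fin - 29]
15. n8.lab = true  [terminal]
16. n7.lim = true  [g.lab == true]
17. n9.fin = 19  [A₀.fin - 1]
18. n10.fin = 8  [terminal]
19. n11.fin = 14  [terminal]
20. n12.lab = true  [terminal]
21. n9.wid = false  [not g.lab]
22. n9.mk = 13  [f₁.fin - 1]
23. n6.wid = false  [B.lim == false]
24. n6.mk = -2  [(if A₁.wid then A₀.fin else A₁.mk) - 15]
25. n13.lab = true  [terminal]
26. n3.wid = false  [A₁.mk > -2]
27. n3.mk = 0  [A₁.mk + 2]
28. n14.acc = 25  [terminal]
29. n15.val = 13  [(if A₁.wid then b.acc else A₁.mk) + 13]
30. n15.depth = false  [A₁.wid == true]
31. n16.val = 28  [S₀.val * 2 + 2]
32. n16.depth = false  [S₀.depth == true]
33. n17.fin = 17  [S.val * -2 + 73]
34. n18.live = 14  [terminal]
35. n19.live = 23  [terminal]
36. n20.acc = 23  [terminal]
37. n17.wid = false  [false]
38. n17.mk = -1  [b.acc - 24]
39. n21.ok = "ky"  ["ky"]
40. n21.tag = false  [A.mk > -1]
41. n21.val = 25  [25]
42. n22.fin = 17  [terminal]
43. n21.lim = true  [B.tag == false]
44. n23.lim = false  [terminal]
45. n16.wid = "uy"  ["uy"]
46. n16.acc = 9  [A.mk * 2 + 11]
47. n24.acc = 22  [terminal]
48. n15.wid = "w"  [if S₀.depth then S₁.wid else "w"]
49. n15.acc = -9  [(if S₀.depth then S₀.val else b.acc) - 31]
50. n2.wid = false  [A₁.wid == true]
51. n2.mk = 17  [A₁.mk * 2 + 17]
52. n0.wid = "mv"  ["mv"]
53. n0.acc = -3  [A.mk * -1 + 14]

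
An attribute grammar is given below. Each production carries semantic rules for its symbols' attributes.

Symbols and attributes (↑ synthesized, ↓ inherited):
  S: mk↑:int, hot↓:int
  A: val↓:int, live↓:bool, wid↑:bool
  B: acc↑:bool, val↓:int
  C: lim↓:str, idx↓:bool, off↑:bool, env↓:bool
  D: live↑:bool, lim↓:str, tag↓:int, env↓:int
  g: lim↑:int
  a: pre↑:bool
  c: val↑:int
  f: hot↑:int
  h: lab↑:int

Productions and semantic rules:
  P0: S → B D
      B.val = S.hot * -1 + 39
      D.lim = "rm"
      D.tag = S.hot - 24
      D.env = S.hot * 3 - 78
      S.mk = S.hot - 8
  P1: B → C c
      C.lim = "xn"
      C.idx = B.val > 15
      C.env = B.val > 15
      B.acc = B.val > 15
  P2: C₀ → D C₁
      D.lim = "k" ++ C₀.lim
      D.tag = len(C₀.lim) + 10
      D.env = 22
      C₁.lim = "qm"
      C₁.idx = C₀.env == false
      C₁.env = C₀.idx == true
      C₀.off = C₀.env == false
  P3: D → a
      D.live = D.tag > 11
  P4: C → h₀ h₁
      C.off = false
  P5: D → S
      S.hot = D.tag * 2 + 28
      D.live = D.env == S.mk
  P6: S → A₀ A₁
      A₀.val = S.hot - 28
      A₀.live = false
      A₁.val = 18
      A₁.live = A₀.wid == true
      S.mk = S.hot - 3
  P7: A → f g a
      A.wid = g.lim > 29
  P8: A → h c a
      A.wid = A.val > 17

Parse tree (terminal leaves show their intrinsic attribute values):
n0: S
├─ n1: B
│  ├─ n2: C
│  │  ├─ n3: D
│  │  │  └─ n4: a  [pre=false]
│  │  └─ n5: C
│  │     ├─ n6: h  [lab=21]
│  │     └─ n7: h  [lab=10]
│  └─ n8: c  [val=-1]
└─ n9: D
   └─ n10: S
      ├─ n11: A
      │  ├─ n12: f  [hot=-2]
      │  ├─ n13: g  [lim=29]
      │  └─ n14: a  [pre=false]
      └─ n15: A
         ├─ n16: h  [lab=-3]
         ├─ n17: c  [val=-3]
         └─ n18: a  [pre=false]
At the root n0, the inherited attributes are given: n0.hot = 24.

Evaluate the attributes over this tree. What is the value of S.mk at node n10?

25

1. n0.hot = 24  [given at root]
2. n1.val = 15  [S.hot * -1 + 39]
3. n2.lim = "xn"  ["xn"]
4. n2.idx = false  [B.val > 15]
5. n2.env = false  [B.val > 15]
6. n3.lim = "kxn"  ["k" ++ C₀.lim]
7. n3.tag = 12  [len(C₀.lim) + 10]
8. n3.env = 22  [22]
9. n4.pre = false  [terminal]
10. n3.live = true  [D.tag > 11]
11. n5.lim = "qm"  ["qm"]
12. n5.idx = true  [C₀.env == false]
13. n5.env = false  [C₀.idx == true]
14. n6.lab = 21  [terminal]
15. n7.lab = 10  [terminal]
16. n5.off = false  [false]
17. n2.off = true  [C₀.env == false]
18. n8.val = -1  [terminal]
19. n1.acc = false  [B.val > 15]
20. n9.lim = "rm"  ["rm"]
21. n9.tag = 0  [S.hot - 24]
22. n9.env = -6  [S.hot * 3 - 78]
23. n10.hot = 28  [D.tag * 2 + 28]
24. n11.val = 0  [S.hot - 28]
25. n11.live = false  [false]
26. n12.hot = -2  [terminal]
27. n13.lim = 29  [terminal]
28. n14.pre = false  [terminal]
29. n11.wid = false  [g.lim > 29]
30. n15.val = 18  [18]
31. n15.live = false  [A₀.wid == true]
32. n16.lab = -3  [terminal]
33. n17.val = -3  [terminal]
34. n18.pre = false  [terminal]
35. n15.wid = true  [A.val > 17]
36. n10.mk = 25  [S.hot - 3]
37. n9.live = false  [D.env == S.mk]
38. n0.mk = 16  [S.hot - 8]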